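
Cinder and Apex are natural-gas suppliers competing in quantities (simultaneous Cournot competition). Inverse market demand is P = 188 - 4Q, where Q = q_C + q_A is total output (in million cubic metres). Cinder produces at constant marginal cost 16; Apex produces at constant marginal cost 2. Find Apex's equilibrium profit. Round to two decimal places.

Cinder's profit: π_C = (188 - 4Q)q_C - (16q_C). Setting ∂π_C/∂q_C = 0: 172 - 8q_C - 4(q_A) = 0.
Apex's profit: π_A = (188 - 4Q)q_A - (2q_A). Setting ∂π_A/∂q_A = 0: 186 - 8q_A - 4(q_C) = 0.
Rearranging gives the reaction functions q_C = (172 - 4q_A)/8 and q_A = (186 - 4q_C)/8.
Substituting one into the other gives q_C = 79/6 and q_A = 50/3.
Price P = 188 - 4·(179/6) = 206/3.
Apex's profit: (206/3 - 2)·(50/3) = 1111.1111.

1111.11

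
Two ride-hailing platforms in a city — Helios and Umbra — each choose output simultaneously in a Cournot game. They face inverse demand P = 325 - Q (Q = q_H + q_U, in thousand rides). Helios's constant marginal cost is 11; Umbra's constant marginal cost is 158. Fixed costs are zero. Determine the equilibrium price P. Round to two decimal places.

164.67

Helios's profit: π_H = (325 - Q)q_H - (11q_H). Setting ∂π_H/∂q_H = 0: 314 - 2q_H - (q_U) = 0.
Umbra's first-order condition: 167 - 2q_U - (q_H) = 0.
Best responses: q_H = (314 - q_U)/2, q_U = (167 - q_H)/2.
Solving the pair: q_H = 461/3, q_U = 20/3.
Total output Q = 481/3, so price P = 325 - 481/3 = 494/3.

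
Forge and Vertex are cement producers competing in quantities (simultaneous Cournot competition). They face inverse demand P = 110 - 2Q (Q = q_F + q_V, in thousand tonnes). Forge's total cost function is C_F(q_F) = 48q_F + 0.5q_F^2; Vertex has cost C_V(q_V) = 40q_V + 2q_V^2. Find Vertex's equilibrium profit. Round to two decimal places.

157.64

Forge's profit: π_F = (110 - 2Q)q_F - (48q_F + (1/2)q_F²). Setting ∂π_F/∂q_F = 0: 62 - 5q_F - 2(q_V) = 0.
Vertex's profit: π_V = (110 - 2Q)q_V - (40q_V + 2q_V²). Setting ∂π_V/∂q_V = 0: 70 - 8q_V - 2(q_F) = 0.
Rearranging gives the reaction functions q_F = (62 - 2q_V)/5 and q_V = (70 - 2q_F)/8.
Solving the pair: q_F = 89/9, q_V = 113/18.
Price P = 110 - 2·(97/6) = 233/3.
Vertex's profit: (233/3)·(113/18) - 40·(113/18) - 2(113/18)² = 157.6420.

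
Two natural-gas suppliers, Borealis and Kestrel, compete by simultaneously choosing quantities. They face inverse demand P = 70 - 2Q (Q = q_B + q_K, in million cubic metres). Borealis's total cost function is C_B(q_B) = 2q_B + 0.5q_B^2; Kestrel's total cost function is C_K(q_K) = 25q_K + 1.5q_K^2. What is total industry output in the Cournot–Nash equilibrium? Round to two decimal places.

15.32

Borealis's profit: π_B = (70 - 2Q)q_B - (2q_B + (1/2)q_B²). Setting ∂π_B/∂q_B = 0: 68 - 5q_B - 2(q_K) = 0.
Kestrel's first-order condition: 45 - 7q_K - 2(q_B) = 0.
So q_B = (68 - 2q_K)/5 and q_K = (45 - 2q_B)/7.
Solving the pair: q_B = 386/31, q_K = 89/31.
Total output Q = 386/31 + 89/31 = 475/31.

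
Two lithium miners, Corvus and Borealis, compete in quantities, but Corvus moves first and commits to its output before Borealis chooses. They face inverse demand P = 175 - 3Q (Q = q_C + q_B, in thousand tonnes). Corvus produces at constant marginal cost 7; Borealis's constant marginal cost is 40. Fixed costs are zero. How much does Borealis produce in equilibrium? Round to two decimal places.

5.75

The follower Borealis best-responds to any q_C: π_B = (175 - 3Q)q_B - 40q_B.
Setting the follower's marginal profit to zero, 135 - 3q_C - 6q_B = 0, i.e. q_B = (135 - 3q_C)/6.
The leader anticipates this reaction. Substituting into P = 175 - 3Q gives P = 215/2 - (3/2)q_C, so π_C = (215/2 - (3/2)q_C)q_C - 7q_C.
The leader's first-order condition 201/2 - 3q_C = 0 yields q_C = 67/2.
Then q_B = (135 - 3·(67/2))/6 = 23/4.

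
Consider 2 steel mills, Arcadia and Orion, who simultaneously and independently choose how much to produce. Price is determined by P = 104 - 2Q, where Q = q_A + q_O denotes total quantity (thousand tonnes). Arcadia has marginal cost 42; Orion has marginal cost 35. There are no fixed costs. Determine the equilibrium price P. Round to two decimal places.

60.33

Arcadia's profit: π_A = (104 - 2Q)q_A - (42q_A). Setting ∂π_A/∂q_A = 0: 62 - 4q_A - 2(q_O) = 0.
Orion's profit: π_O = (104 - 2Q)q_O - (35q_O). Setting ∂π_O/∂q_O = 0: 69 - 4q_O - 2(q_A) = 0.
So q_A = (62 - 2q_O)/4 and q_O = (69 - 2q_A)/4.
Solving the pair: q_A = 55/6, q_O = 38/3.
Total output Q = 131/6, so price P = 104 - 2·(131/6) = 181/3.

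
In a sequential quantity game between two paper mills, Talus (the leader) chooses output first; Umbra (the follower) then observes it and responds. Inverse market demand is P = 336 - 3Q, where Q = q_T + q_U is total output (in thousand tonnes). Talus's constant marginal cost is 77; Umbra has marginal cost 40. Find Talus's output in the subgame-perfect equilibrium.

37

The follower Umbra best-responds to any q_T: π_U = (336 - 3Q)q_U - 40q_U.
Setting the follower's marginal profit to zero, 296 - 3q_T - 6q_U = 0, i.e. q_U = (296 - 3q_T)/6.
The leader anticipates this reaction. Substituting into P = 336 - 3Q gives P = 188 - (3/2)q_T, so π_T = (188 - (3/2)q_T)q_T - 77q_T.
Maximising: ∂π_T/∂q_T = 111 - 3q_T = 0, giving q_T = 37.
Then q_U = (296 - 3·37)/6 = 185/6.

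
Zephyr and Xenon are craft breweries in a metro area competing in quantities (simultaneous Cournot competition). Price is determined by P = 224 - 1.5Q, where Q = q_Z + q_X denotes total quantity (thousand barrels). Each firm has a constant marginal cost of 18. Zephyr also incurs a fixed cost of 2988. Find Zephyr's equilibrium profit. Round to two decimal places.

A representative firm's profit is π_i = q_i(224 - 1.5Q) - 18q_i.
Setting ∂π_i/∂q_i = 0 with rivals' quantities fixed: 206 - 3q_i - (3/2)q_j = 0.
With identical firms every q_j equals q_i, so q_j = q_i and 206 = (9/2)q_i, giving q_i = 412/9.
Price P = 224 - (3/2)·(824/9) = 260/3.
Zephyr's profit: (260/3 - 18)·(412/9) - 2988 = 155.4074.

155.41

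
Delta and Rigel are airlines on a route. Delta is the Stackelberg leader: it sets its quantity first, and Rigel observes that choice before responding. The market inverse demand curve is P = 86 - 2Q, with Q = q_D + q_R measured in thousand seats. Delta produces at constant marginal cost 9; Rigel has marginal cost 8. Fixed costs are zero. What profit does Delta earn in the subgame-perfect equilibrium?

Solve by backward induction. Given q_D, the follower Rigel maximises π_R = (86 - 2q_D - 2q_R)q_R - 8q_R.
∂π_R/∂q_R = 78 - 2q_D - 4q_R = 0 gives the reaction function q_R = (78 - 2q_D)/4.
The leader anticipates this reaction. Substituting into P = 86 - 2Q gives P = 47 - q_D, so π_D = (47 - q_D)q_D - 9q_D.
The leader's first-order condition 38 - 2q_D = 0 yields q_D = 19.
Then q_R = (78 - 2·19)/4 = 10.
Price P = 86 - 2·29 = 28.
Delta's profit: (28 - 9)·19 = 361.

361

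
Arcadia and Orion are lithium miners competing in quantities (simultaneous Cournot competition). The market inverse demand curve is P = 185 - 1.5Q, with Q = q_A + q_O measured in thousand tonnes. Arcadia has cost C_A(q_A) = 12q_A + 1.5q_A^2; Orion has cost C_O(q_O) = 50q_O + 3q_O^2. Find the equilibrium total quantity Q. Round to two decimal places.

36.81

Arcadia's profit: π_A = (185 - 1.5Q)q_A - (12q_A + (3/2)q_A²). Setting ∂π_A/∂q_A = 0: 173 - 6q_A - (3/2)(q_O) = 0.
Orion's first-order condition: 135 - 9q_O - (3/2)(q_A) = 0.
Best responses: q_A = (173 - (3/2)q_O)/6, q_O = (135 - (3/2)q_A)/9.
Substituting one into the other gives q_A = 602/23 and q_O = 734/69.
Total output Q = 602/23 + 734/69 = 36.8116.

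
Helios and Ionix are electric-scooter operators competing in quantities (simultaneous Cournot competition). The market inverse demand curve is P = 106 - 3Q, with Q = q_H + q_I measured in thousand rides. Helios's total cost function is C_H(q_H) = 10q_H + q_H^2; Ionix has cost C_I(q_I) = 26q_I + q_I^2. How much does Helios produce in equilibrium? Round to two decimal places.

9.60

Helios's profit: π_H = (106 - 3Q)q_H - (10q_H + q_H²). Setting ∂π_H/∂q_H = 0: 96 - 8q_H - 3(q_I) = 0.
Ionix's first-order condition: 80 - 8q_I - 3(q_H) = 0.
Best responses: q_H = (96 - 3q_I)/8, q_I = (80 - 3q_H)/8.
Solving the pair: q_H = 48/5, q_I = 32/5.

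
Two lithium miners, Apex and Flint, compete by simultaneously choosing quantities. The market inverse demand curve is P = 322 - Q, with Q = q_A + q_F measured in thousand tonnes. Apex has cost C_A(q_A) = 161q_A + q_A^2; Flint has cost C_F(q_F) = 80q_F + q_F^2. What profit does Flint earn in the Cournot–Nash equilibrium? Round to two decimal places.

5788.88

Apex's profit: π_A = (322 - Q)q_A - (161q_A + q_A²). Setting ∂π_A/∂q_A = 0: 161 - 4q_A - (q_F) = 0.
Flint's first-order condition: 242 - 4q_F - (q_A) = 0.
So q_A = (161 - q_F)/4 and q_F = (242 - q_A)/4.
Solving the pair: q_A = 134/5, q_F = 269/5.
Price P = 322 - 403/5 = 1207/5.
Flint's profit: (1207/5)·(269/5) - 80·(269/5) - (269/5)² = 5788.8800.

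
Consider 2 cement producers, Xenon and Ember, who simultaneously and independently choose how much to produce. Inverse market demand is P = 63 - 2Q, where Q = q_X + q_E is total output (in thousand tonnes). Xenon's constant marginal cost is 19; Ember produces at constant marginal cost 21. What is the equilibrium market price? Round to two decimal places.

Xenon's profit: π_X = (63 - 2Q)q_X - (19q_X). Setting ∂π_X/∂q_X = 0: 44 - 4q_X - 2(q_E) = 0.
Ember's profit: π_E = (63 - 2Q)q_E - (21q_E). Setting ∂π_E/∂q_E = 0: 42 - 4q_E - 2(q_X) = 0.
Best responses: q_X = (44 - 2q_E)/4, q_E = (42 - 2q_X)/4.
Solving the pair: q_X = 23/3, q_E = 20/3.
Total output Q = 43/3, so price P = 63 - 2·(43/3) = 103/3.

34.33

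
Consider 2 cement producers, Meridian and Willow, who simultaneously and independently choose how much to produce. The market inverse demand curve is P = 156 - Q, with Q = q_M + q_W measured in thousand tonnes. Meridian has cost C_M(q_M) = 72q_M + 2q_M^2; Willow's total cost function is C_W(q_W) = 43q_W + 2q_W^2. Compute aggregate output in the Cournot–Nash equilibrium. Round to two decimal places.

Meridian's profit: π_M = (156 - Q)q_M - (72q_M + 2q_M²). Setting ∂π_M/∂q_M = 0: 84 - 6q_M - (q_W) = 0.
Willow's profit: π_W = (156 - Q)q_W - (43q_W + 2q_W²). Setting ∂π_W/∂q_W = 0: 113 - 6q_W - (q_M) = 0.
Best responses: q_M = (84 - q_W)/6, q_W = (113 - q_M)/6.
Solving the pair: q_M = 391/35, q_W = 594/35.
Total output Q = 391/35 + 594/35 = 197/7.

28.14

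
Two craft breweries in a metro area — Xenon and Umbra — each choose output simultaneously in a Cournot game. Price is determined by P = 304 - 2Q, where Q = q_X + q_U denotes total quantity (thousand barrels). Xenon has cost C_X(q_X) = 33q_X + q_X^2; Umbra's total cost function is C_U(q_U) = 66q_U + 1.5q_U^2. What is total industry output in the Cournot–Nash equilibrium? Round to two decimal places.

60.71

Xenon's profit: π_X = (304 - 2Q)q_X - (33q_X + q_X²). Setting ∂π_X/∂q_X = 0: 271 - 6q_X - 2(q_U) = 0.
Umbra's profit: π_U = (304 - 2Q)q_U - (66q_U + (3/2)q_U²). Setting ∂π_U/∂q_U = 0: 238 - 7q_U - 2(q_X) = 0.
Rearranging gives the reaction functions q_X = (271 - 2q_U)/6 and q_U = (238 - 2q_X)/7.
Substituting one into the other gives q_X = 1421/38 and q_U = 443/19.
Total output Q = 1421/38 + 443/19 = 60.7105.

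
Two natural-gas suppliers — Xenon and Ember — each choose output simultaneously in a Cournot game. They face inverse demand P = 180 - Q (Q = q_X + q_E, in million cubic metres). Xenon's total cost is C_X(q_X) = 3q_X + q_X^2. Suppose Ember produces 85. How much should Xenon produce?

23

With the rival's output fixed at 85, Xenon's profit is π_X = (180 - 85 - q_X)q_X - (3q_X + q_X²) = (95 - q_X)q_X - (3q_X + q_X²).
∂π_X/∂q_X = 92 - 4q_X = 0, so q_X = 23.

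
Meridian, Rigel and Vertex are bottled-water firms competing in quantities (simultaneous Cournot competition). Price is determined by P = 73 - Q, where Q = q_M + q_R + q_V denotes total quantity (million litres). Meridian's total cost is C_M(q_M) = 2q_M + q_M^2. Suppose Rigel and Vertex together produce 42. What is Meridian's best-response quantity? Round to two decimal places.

7.25

With rivals' combined output fixed at 42, Meridian's profit is π_M = (73 - 42 - q_M)q_M - (2q_M + q_M²) = (31 - q_M)q_M - (2q_M + q_M²).
∂π_M/∂q_M = 29 - 4q_M = 0, so q_M = 29/4.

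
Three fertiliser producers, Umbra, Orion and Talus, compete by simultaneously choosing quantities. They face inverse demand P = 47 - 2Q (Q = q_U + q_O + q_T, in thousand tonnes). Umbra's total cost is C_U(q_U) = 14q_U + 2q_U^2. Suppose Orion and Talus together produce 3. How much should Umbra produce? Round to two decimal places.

3.38

With rivals' combined output fixed at 3, Umbra's profit is π_U = (47 - 2·3 - 2q_U)q_U - (14q_U + 2q_U²) = (41 - 2q_U)q_U - (14q_U + 2q_U²).
∂π_U/∂q_U = 27 - 8q_U = 0, so q_U = 27/8.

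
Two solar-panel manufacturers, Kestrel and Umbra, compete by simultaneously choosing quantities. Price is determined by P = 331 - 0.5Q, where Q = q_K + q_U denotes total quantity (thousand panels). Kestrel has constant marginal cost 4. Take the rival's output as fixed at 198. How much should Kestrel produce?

228

With the rival's output fixed at 198, Kestrel's profit is π_K = (331 - (1/2)·198 - (1/2)q_K)q_K - (4q_K) = (232 - (1/2)q_K)q_K - (4q_K).
∂π_K/∂q_K = 228 - q_K = 0, so q_K = 228.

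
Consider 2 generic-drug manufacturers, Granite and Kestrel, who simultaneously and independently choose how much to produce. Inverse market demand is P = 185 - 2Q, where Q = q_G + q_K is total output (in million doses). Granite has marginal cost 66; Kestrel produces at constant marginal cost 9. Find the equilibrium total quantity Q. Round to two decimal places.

49.17

Granite's profit: π_G = (185 - 2Q)q_G - (66q_G). Setting ∂π_G/∂q_G = 0: 119 - 4q_G - 2(q_K) = 0.
Kestrel's first-order condition: 176 - 4q_K - 2(q_G) = 0.
Best responses: q_G = (119 - 2q_K)/4, q_K = (176 - 2q_G)/4.
Solving the pair: q_G = 31/3, q_K = 233/6.
Total output Q = 31/3 + 233/6 = 295/6.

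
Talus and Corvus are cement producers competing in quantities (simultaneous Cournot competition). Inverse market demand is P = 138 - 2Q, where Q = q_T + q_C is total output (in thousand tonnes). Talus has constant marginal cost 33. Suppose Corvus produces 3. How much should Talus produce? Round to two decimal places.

24.75

With the rival's output fixed at 3, Talus's profit is π_T = (138 - 2·3 - 2q_T)q_T - (33q_T) = (132 - 2q_T)q_T - (33q_T).
∂π_T/∂q_T = 99 - 4q_T = 0, so q_T = 99/4.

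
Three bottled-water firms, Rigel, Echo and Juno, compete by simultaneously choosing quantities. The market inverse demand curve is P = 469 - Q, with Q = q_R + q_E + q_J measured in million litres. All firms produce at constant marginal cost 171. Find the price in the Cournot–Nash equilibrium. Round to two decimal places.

A representative firm's profit is π_i = q_i(469 - Q) - 171q_i.
Setting ∂π_i/∂q_i = 0 with rivals' quantities fixed: 298 - 2q_i - Σ_{j≠i} q_j = 0.
With identical firms every q_j equals q_i, so Σ_{j≠i} q_j = 2q_i and 298 = 4q_i, giving q_i = 149/2.
Total output Q = 447/2, so price P = 469 - 447/2 = 491/2.

245.50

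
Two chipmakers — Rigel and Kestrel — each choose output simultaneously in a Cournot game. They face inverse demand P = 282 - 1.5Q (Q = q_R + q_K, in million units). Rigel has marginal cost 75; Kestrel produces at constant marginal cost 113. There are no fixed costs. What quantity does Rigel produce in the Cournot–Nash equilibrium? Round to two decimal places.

Rigel's profit: π_R = (282 - 1.5Q)q_R - (75q_R). Setting ∂π_R/∂q_R = 0: 207 - 3q_R - (3/2)(q_K) = 0.
Kestrel's profit: π_K = (282 - 1.5Q)q_K - (113q_K). Setting ∂π_K/∂q_K = 0: 169 - 3q_K - (3/2)(q_R) = 0.
Best responses: q_R = (207 - (3/2)q_K)/3, q_K = (169 - (3/2)q_R)/3.
Solving the pair: q_R = 490/9, q_K = 262/9.

54.44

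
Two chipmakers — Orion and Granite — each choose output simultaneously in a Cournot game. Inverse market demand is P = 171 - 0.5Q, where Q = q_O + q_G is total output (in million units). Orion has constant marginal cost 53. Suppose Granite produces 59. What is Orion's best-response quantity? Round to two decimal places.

88.50

With the rival's output fixed at 59, Orion's profit is π_O = (171 - (1/2)·59 - (1/2)q_O)q_O - (53q_O) = (283/2 - (1/2)q_O)q_O - (53q_O).
∂π_O/∂q_O = 177/2 - q_O = 0, so q_O = 177/2.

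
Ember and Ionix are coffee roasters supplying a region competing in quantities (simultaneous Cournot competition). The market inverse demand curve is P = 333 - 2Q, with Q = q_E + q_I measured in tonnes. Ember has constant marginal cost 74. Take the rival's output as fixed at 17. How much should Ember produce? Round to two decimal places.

With the rival's output fixed at 17, Ember's profit is π_E = (333 - 2·17 - 2q_E)q_E - (74q_E) = (299 - 2q_E)q_E - (74q_E).
∂π_E/∂q_E = 225 - 4q_E = 0, so q_E = 225/4.

56.25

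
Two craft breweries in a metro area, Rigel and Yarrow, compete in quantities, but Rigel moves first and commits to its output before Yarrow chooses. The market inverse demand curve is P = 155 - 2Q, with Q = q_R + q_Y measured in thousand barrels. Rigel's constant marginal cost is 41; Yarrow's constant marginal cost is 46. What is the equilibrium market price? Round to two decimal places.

The follower Yarrow best-responds to any q_R: π_Y = (155 - 2Q)q_Y - 46q_Y.
Setting the follower's marginal profit to zero, 109 - 2q_R - 4q_Y = 0, i.e. q_Y = (109 - 2q_R)/4.
Rigel substitutes q_Y(q_R) into its own profit: π_R = q_R(155 - 2q_R - (109 - 2q_R)/2) - 41q_R = (201/2 - q_R)q_R - 41q_R.
Maximising: ∂π_R/∂q_R = 119/2 - 2q_R = 0, giving q_R = 119/4.
Then q_Y = (109 - 2·(119/4))/4 = 99/8.
Total output Q = 337/8, so price P = 155 - 2·(337/8) = 283/4.

70.75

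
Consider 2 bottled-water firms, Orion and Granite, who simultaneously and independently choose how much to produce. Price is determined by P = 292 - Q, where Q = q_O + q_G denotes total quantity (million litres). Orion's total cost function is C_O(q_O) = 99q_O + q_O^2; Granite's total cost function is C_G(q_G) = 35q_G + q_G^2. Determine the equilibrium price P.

202

Orion's profit: π_O = (292 - Q)q_O - (99q_O + q_O²). Setting ∂π_O/∂q_O = 0: 193 - 4q_O - (q_G) = 0.
Granite's first-order condition: 257 - 4q_G - (q_O) = 0.
Best responses: q_O = (193 - q_G)/4, q_G = (257 - q_O)/4.
Solving the pair: q_O = 103/3, q_G = 167/3.
Total output Q = 90, so price P = 292 - 90 = 202.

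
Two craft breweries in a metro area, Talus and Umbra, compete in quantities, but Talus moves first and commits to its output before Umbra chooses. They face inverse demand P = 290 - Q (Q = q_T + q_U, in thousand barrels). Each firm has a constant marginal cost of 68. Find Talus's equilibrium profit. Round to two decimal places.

The follower Umbra best-responds to any q_T: π_U = (290 - Q)q_U - 68q_U.
∂π_U/∂q_U = 222 - q_T - 2q_U = 0 gives the reaction function q_U = (222 - q_T)/2.
Talus substitutes q_U(q_T) into its own profit: π_T = q_T(290 - q_T - (222 - q_T)/2) - 68q_T = (179 - (1/2)q_T)q_T - 68q_T.
Maximising: ∂π_T/∂q_T = 111 - q_T = 0, giving q_T = 111.
Then q_U = (222 - 111)/2 = 111/2.
Price P = 290 - 333/2 = 247/2.
Talus's profit: (247/2 - 68)·111 = 6160.5000.

6160.50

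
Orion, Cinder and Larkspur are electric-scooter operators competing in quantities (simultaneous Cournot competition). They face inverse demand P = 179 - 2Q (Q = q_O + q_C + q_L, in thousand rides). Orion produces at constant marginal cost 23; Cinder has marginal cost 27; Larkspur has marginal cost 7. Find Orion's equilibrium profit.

Orion's profit: π_O = (179 - 2Q)q_O - (23q_O). Setting ∂π_O/∂q_O = 0: 156 - 4q_O - 2(q_C + q_L) = 0.
Cinder's profit: π_C = (179 - 2Q)q_C - (27q_C). Setting ∂π_C/∂q_C = 0: 152 - 4q_C - 2(q_O + q_L) = 0.
Larkspur's profit: π_L = (179 - 2Q)q_L - (7q_L). Setting ∂π_L/∂q_L = 0: 172 - 4q_L - 2(q_O + q_C) = 0.
Adding the 3 first-order conditions: 480 − 8Q = 0, so Q = 60.
Back-substituting: q_O = (156 − 120)/2 = 18, q_C = (152 − 120)/2 = 16, q_L = (172 − 120)/2 = 26.
Price P = 179 - 2·60 = 59.
Orion's profit: (59 - 23)·18 = 648.

648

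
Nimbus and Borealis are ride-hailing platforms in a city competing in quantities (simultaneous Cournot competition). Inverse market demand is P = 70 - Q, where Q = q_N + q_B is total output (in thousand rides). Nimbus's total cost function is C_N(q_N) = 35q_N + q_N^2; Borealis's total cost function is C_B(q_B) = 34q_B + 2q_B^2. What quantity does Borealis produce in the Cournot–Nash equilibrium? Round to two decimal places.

Nimbus's profit: π_N = (70 - Q)q_N - (35q_N + q_N²). Setting ∂π_N/∂q_N = 0: 35 - 4q_N - (q_B) = 0.
Borealis's first-order condition: 36 - 6q_B - (q_N) = 0.
Rearranging gives the reaction functions q_N = (35 - q_B)/4 and q_B = (36 - q_N)/6.
Solving the pair: q_N = 174/23, q_B = 109/23.

4.74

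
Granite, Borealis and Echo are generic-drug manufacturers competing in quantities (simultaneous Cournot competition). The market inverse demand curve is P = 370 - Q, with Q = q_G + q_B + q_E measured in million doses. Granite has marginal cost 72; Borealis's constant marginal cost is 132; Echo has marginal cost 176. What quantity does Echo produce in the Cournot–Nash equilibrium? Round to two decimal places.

Granite's profit: π_G = (370 - Q)q_G - (72q_G). Setting ∂π_G/∂q_G = 0: 298 - 2q_G - (q_B + q_E) = 0.
Borealis's profit: π_B = (370 - Q)q_B - (132q_B). Setting ∂π_B/∂q_B = 0: 238 - 2q_B - (q_G + q_E) = 0.
Echo's first-order condition: 194 - 2q_E - (q_G + q_B) = 0.
Adding the 3 first-order conditions: 730 − 4Q = 0, so Q = 365/2.
Back-substituting: q_G = (298 − 365/2) = 231/2, q_B = (238 − 365/2) = 111/2, q_E = (194 − 365/2) = 23/2.

11.50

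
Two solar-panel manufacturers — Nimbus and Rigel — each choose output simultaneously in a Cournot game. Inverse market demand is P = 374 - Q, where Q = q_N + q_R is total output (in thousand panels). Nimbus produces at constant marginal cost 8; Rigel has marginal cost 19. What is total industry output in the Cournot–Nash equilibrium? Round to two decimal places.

Nimbus's profit: π_N = (374 - Q)q_N - (8q_N). Setting ∂π_N/∂q_N = 0: 366 - 2q_N - (q_R) = 0.
Rigel's profit: π_R = (374 - Q)q_R - (19q_R). Setting ∂π_R/∂q_R = 0: 355 - 2q_R - (q_N) = 0.
Best responses: q_N = (366 - q_R)/2, q_R = (355 - q_N)/2.
Solving the pair: q_N = 377/3, q_R = 344/3.
Total output Q = 377/3 + 344/3 = 721/3.

240.33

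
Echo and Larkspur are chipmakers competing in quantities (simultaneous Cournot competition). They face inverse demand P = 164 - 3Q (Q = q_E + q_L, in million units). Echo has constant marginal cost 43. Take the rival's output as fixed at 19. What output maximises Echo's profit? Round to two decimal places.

With the rival's output fixed at 19, Echo's profit is π_E = (164 - 3·19 - 3q_E)q_E - (43q_E) = (107 - 3q_E)q_E - (43q_E).
∂π_E/∂q_E = 64 - 6q_E = 0, so q_E = 32/3.

10.67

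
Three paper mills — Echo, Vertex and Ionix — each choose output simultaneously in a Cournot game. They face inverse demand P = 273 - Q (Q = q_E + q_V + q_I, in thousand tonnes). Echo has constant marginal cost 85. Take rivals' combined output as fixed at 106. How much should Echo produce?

41

With rivals' combined output fixed at 106, Echo's profit is π_E = (273 - 106 - q_E)q_E - (85q_E) = (167 - q_E)q_E - (85q_E).
∂π_E/∂q_E = 82 - 2q_E = 0, so q_E = 41.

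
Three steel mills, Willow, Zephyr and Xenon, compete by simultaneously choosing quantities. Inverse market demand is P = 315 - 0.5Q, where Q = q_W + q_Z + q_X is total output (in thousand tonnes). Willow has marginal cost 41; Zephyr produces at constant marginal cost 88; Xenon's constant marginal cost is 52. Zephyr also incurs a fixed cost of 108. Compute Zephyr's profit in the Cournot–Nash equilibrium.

2484

Willow's profit: π_W = (315 - 0.5Q)q_W - (41q_W). Setting ∂π_W/∂q_W = 0: 274 - q_W - (1/2)(q_Z + q_X) = 0.
Zephyr's profit: π_Z = (315 - 0.5Q)q_Z - (88q_Z). Setting ∂π_Z/∂q_Z = 0: 227 - q_Z - (1/2)(q_W + q_X) = 0.
Xenon's first-order condition: 263 - q_X - (1/2)(q_W + q_Z) = 0.
Summing all 3 equations gives 764 − 2Q = 0, hence Q = 382.
Back-substituting: q_W = (274 − 191)/(1/2) = 166, q_Z = (227 − 191)/(1/2) = 72, q_X = (263 − 191)/(1/2) = 144.
Price P = 315 - (1/2)·382 = 124.
Zephyr's profit: (124 - 88)·72 - 108 = 2484.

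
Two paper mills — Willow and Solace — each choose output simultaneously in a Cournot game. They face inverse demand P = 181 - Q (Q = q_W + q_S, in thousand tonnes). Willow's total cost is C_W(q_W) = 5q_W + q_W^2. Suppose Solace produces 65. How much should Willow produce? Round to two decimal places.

27.75

With the rival's output fixed at 65, Willow's profit is π_W = (181 - 65 - q_W)q_W - (5q_W + q_W²) = (116 - q_W)q_W - (5q_W + q_W²).
∂π_W/∂q_W = 111 - 4q_W = 0, so q_W = 111/4.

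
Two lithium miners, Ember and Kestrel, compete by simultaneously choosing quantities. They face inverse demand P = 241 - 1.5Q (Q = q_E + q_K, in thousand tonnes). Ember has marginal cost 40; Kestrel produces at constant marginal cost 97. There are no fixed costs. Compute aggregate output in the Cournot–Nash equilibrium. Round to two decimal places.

76.67

Ember's profit: π_E = (241 - 1.5Q)q_E - (40q_E). Setting ∂π_E/∂q_E = 0: 201 - 3q_E - (3/2)(q_K) = 0.
Kestrel's first-order condition: 144 - 3q_K - (3/2)(q_E) = 0.
Rearranging gives the reaction functions q_E = (201 - (3/2)q_K)/3 and q_K = (144 - (3/2)q_E)/3.
Substituting one into the other gives q_E = 172/3 and q_K = 58/3.
Total output Q = 172/3 + 58/3 = 230/3.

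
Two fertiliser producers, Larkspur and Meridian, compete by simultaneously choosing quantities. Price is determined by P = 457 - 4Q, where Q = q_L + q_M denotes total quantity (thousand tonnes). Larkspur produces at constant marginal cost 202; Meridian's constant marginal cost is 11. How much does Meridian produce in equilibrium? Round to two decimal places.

53.08

Larkspur's profit: π_L = (457 - 4Q)q_L - (202q_L). Setting ∂π_L/∂q_L = 0: 255 - 8q_L - 4(q_M) = 0.
Meridian's profit: π_M = (457 - 4Q)q_M - (11q_M). Setting ∂π_M/∂q_M = 0: 446 - 8q_M - 4(q_L) = 0.
Rearranging gives the reaction functions q_L = (255 - 4q_M)/8 and q_M = (446 - 4q_L)/8.
Substituting one into the other gives q_L = 16/3 and q_M = 637/12.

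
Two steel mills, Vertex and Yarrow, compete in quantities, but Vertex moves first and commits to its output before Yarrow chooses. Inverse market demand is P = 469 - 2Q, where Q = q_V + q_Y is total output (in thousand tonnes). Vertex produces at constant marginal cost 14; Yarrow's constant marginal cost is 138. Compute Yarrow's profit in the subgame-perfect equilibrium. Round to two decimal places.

Solve by backward induction. Given q_V, the follower Yarrow maximises π_Y = (469 - 2q_V - 2q_Y)q_Y - 138q_Y.
∂π_Y/∂q_Y = 331 - 2q_V - 4q_Y = 0 gives the reaction function q_Y = (331 - 2q_V)/4.
Vertex substitutes q_Y(q_V) into its own profit: π_V = q_V(469 - 2q_V - (331 - 2q_V)/2) - 14q_V = (607/2 - q_V)q_V - 14q_V.
Leader FOC: 579/2 - 2q_V = 0, so q_V = 579/4.
Then q_Y = (331 - 2·(579/4))/4 = 83/8.
Price P = 469 - 2·(1241/8) = 635/4.
Yarrow's profit: (635/4 - 138)·(83/8) = 215.2813.

215.28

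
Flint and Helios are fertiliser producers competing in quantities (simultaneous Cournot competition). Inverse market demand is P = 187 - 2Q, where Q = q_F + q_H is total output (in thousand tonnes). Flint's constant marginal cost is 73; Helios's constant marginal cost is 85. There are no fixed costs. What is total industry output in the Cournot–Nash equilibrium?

36

Flint's profit: π_F = (187 - 2Q)q_F - (73q_F). Setting ∂π_F/∂q_F = 0: 114 - 4q_F - 2(q_H) = 0.
Helios's profit: π_H = (187 - 2Q)q_H - (85q_H). Setting ∂π_H/∂q_H = 0: 102 - 4q_H - 2(q_F) = 0.
Rearranging gives the reaction functions q_F = (114 - 2q_H)/4 and q_H = (102 - 2q_F)/4.
Solving the pair: q_F = 21, q_H = 15.
Total output Q = 21 + 15 = 36.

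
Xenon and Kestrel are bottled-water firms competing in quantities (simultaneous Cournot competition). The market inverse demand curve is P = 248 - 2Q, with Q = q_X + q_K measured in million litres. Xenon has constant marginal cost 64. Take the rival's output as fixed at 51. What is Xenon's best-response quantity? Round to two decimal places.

20.50

With the rival's output fixed at 51, Xenon's profit is π_X = (248 - 2·51 - 2q_X)q_X - (64q_X) = (146 - 2q_X)q_X - (64q_X).
∂π_X/∂q_X = 82 - 4q_X = 0, so q_X = 41/2.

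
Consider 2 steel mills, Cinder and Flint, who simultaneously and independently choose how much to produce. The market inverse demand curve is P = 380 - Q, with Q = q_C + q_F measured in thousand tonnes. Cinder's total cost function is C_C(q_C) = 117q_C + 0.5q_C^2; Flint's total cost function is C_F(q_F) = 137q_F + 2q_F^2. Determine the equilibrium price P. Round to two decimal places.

Cinder's profit: π_C = (380 - Q)q_C - (117q_C + (1/2)q_C²). Setting ∂π_C/∂q_C = 0: 263 - 3q_C - (q_F) = 0.
Flint's first-order condition: 243 - 6q_F - (q_C) = 0.
Best responses: q_C = (263 - q_F)/3, q_F = (243 - q_C)/6.
Substituting one into the other gives q_C = 1335/17 and q_F = 466/17.
Total output Q = 1801/17, so price P = 380 - 1801/17 = 274.0588.

274.06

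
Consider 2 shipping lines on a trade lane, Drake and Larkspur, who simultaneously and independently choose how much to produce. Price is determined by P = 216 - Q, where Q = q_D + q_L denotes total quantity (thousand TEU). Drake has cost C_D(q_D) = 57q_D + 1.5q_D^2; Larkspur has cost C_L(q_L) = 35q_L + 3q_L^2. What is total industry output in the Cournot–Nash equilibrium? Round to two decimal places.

47.10

Drake's profit: π_D = (216 - Q)q_D - (57q_D + (3/2)q_D²). Setting ∂π_D/∂q_D = 0: 159 - 5q_D - (q_L) = 0.
Larkspur's first-order condition: 181 - 8q_L - (q_D) = 0.
Best responses: q_D = (159 - q_L)/5, q_L = (181 - q_D)/8.
Substituting one into the other gives q_D = 1091/39 and q_L = 746/39.
Total output Q = 1091/39 + 746/39 = 1837/39.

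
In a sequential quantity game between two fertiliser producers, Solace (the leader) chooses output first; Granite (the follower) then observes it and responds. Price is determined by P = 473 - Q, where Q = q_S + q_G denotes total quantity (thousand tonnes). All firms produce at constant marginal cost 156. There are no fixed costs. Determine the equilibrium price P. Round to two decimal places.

Solve by backward induction. Given q_S, the follower Granite maximises π_G = (473 - q_S - q_G)q_G - 156q_G.
Follower FOC: 317 - q_S - 2q_G = 0, so q_G(q_S) = (317 - q_S)/2.
Solace substitutes q_G(q_S) into its own profit: π_S = q_S(473 - q_S - (317 - q_S)/2) - 156q_S = (629/2 - (1/2)q_S)q_S - 156q_S.
Leader FOC: 317/2 - q_S = 0, so q_S = 317/2.
Then q_G = (317 - 317/2)/2 = 317/4.
Total output Q = 951/4, so price P = 473 - 951/4 = 941/4.

235.25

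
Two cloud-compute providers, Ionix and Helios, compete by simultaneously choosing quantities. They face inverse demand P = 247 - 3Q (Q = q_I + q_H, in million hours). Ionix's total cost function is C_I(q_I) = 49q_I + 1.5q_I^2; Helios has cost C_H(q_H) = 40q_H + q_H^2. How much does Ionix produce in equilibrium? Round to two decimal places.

15.29

Ionix's profit: π_I = (247 - 3Q)q_I - (49q_I + (3/2)q_I²). Setting ∂π_I/∂q_I = 0: 198 - 9q_I - 3(q_H) = 0.
Helios's first-order condition: 207 - 8q_H - 3(q_I) = 0.
Best responses: q_I = (198 - 3q_H)/9, q_H = (207 - 3q_I)/8.
Solving the pair: q_I = 107/7, q_H = 141/7.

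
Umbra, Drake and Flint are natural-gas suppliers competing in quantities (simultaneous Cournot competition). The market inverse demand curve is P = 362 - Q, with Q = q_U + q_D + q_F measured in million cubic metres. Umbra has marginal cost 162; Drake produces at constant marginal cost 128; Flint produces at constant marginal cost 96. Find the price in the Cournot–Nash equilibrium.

187

Umbra's profit: π_U = (362 - Q)q_U - (162q_U). Setting ∂π_U/∂q_U = 0: 200 - 2q_U - (q_D + q_F) = 0.
Drake's first-order condition: 234 - 2q_D - (q_U + q_F) = 0.
Flint's first-order condition: 266 - 2q_F - (q_U + q_D) = 0.
Adding the 3 first-order conditions: 700 − 4Q = 0, so Q = 175.
Back-substituting: q_U = (200 − 175) = 25, q_D = (234 − 175) = 59, q_F = (266 − 175) = 91.
Total output Q = 175, so price P = 362 - 175 = 187.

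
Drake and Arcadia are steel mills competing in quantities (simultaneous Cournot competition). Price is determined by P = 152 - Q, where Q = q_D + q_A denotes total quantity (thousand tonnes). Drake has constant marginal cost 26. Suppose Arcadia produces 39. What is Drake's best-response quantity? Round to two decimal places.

With the rival's output fixed at 39, Drake's profit is π_D = (152 - 39 - q_D)q_D - (26q_D) = (113 - q_D)q_D - (26q_D).
∂π_D/∂q_D = 87 - 2q_D = 0, so q_D = 87/2.

43.50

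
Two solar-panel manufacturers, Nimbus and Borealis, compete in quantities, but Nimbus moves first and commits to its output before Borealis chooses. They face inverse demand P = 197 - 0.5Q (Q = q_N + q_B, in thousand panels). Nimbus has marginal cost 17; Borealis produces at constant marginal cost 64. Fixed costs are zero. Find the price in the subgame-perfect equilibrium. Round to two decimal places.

73.75

Solve by backward induction. Given q_N, the follower Borealis maximises π_B = (197 - (1/2)q_N - (1/2)q_B)q_B - 64q_B.
∂π_B/∂q_B = 133 - (1/2)q_N - q_B = 0 gives the reaction function q_B = (133 - (1/2)q_N).
The leader anticipates this reaction. Substituting into P = 197 - 0.5Q gives P = 261/2 - (1/4)q_N, so π_N = (261/2 - (1/4)q_N)q_N - 17q_N.
Leader FOC: 227/2 - (1/2)q_N = 0, so q_N = 227.
Then q_B = (133 - (1/2)·227) = 39/2.
Total output Q = 493/2, so price P = 197 - (1/2)·(493/2) = 295/4.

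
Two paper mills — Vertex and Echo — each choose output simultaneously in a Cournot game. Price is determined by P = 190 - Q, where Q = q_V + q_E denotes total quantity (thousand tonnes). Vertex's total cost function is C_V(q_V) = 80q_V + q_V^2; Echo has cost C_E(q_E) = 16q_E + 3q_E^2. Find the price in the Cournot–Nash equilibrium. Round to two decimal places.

148.32

Vertex's profit: π_V = (190 - Q)q_V - (80q_V + q_V²). Setting ∂π_V/∂q_V = 0: 110 - 4q_V - (q_E) = 0.
Echo's profit: π_E = (190 - Q)q_E - (16q_E + 3q_E²). Setting ∂π_E/∂q_E = 0: 174 - 8q_E - (q_V) = 0.
So q_V = (110 - q_E)/4 and q_E = (174 - q_V)/8.
Solving the pair: q_V = 706/31, q_E = 586/31.
Total output Q = 1292/31, so price P = 190 - 1292/31 = 148.3226.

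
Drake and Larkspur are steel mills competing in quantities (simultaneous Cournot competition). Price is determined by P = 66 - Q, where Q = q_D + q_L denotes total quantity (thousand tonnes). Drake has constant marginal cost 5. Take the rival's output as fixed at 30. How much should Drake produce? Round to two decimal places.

15.50

With the rival's output fixed at 30, Drake's profit is π_D = (66 - 30 - q_D)q_D - (5q_D) = (36 - q_D)q_D - (5q_D).
∂π_D/∂q_D = 31 - 2q_D = 0, so q_D = 31/2.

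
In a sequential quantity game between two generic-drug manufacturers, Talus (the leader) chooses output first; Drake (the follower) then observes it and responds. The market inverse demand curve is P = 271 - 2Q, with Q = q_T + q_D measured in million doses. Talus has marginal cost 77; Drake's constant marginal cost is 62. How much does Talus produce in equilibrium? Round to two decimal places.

44.75

The follower Drake best-responds to any q_T: π_D = (271 - 2Q)q_D - 62q_D.
∂π_D/∂q_D = 209 - 2q_T - 4q_D = 0 gives the reaction function q_D = (209 - 2q_T)/4.
The leader anticipates this reaction. Substituting into P = 271 - 2Q gives P = 333/2 - q_T, so π_T = (333/2 - q_T)q_T - 77q_T.
Leader FOC: 179/2 - 2q_T = 0, so q_T = 179/4.
Then q_D = (209 - 2·(179/4))/4 = 239/8.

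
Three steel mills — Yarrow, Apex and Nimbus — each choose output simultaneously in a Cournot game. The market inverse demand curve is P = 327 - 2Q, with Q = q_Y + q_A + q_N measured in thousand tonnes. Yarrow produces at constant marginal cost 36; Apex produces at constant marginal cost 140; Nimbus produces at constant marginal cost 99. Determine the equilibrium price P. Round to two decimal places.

150.50

Yarrow's profit: π_Y = (327 - 2Q)q_Y - (36q_Y). Setting ∂π_Y/∂q_Y = 0: 291 - 4q_Y - 2(q_A + q_N) = 0.
Apex's profit: π_A = (327 - 2Q)q_A - (140q_A). Setting ∂π_A/∂q_A = 0: 187 - 4q_A - 2(q_Y + q_N) = 0.
Nimbus's profit: π_N = (327 - 2Q)q_N - (99q_N). Setting ∂π_N/∂q_N = 0: 228 - 4q_N - 2(q_Y + q_A) = 0.
Adding the 3 conditions: 706 − 4Q − 4Q = 0, i.e. Q = 353/4.
Back-substituting: q_Y = (291 − 353/2)/2 = 229/4, q_A = (187 − 353/2)/2 = 21/4, q_N = (228 − 353/2)/2 = 103/4.
Total output Q = 353/4, so price P = 327 - 2·(353/4) = 301/2.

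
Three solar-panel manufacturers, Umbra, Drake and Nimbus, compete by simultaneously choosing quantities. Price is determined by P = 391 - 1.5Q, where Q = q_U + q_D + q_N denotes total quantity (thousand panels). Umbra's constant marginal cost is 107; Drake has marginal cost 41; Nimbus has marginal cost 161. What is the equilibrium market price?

175

Umbra's profit: π_U = (391 - 1.5Q)q_U - (107q_U). Setting ∂π_U/∂q_U = 0: 284 - 3q_U - (3/2)(q_D + q_N) = 0.
Drake's profit: π_D = (391 - 1.5Q)q_D - (41q_D). Setting ∂π_D/∂q_D = 0: 350 - 3q_D - (3/2)(q_U + q_N) = 0.
Nimbus's first-order condition: 230 - 3q_N - (3/2)(q_U + q_D) = 0.
Adding the 3 conditions: 864 − 3Q − 3Q = 0, i.e. Q = 144.
Back-substituting: q_U = (284 − 216)/(3/2) = 136/3, q_D = (350 − 216)/(3/2) = 268/3, q_N = (230 − 216)/(3/2) = 28/3.
Total output Q = 144, so price P = 391 - (3/2)·144 = 175.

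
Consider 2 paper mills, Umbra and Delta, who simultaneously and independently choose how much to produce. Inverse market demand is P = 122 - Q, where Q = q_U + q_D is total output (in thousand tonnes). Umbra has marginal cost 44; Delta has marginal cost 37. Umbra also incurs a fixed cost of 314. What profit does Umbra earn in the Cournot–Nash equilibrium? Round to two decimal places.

246.11

Umbra's profit: π_U = (122 - Q)q_U - (44q_U). Setting ∂π_U/∂q_U = 0: 78 - 2q_U - (q_D) = 0.
Delta's first-order condition: 85 - 2q_D - (q_U) = 0.
Best responses: q_U = (78 - q_D)/2, q_D = (85 - q_U)/2.
Substituting one into the other gives q_U = 71/3 and q_D = 92/3.
Price P = 122 - 163/3 = 203/3.
Umbra's profit: (203/3 - 44)·(71/3) - 314 = 246.1111.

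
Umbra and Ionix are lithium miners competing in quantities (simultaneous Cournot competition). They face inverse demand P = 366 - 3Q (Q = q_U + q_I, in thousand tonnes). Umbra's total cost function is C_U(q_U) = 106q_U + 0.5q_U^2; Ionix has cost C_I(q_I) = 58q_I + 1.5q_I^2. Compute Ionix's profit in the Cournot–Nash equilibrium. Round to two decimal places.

2921.88

Umbra's profit: π_U = (366 - 3Q)q_U - (106q_U + (1/2)q_U²). Setting ∂π_U/∂q_U = 0: 260 - 7q_U - 3(q_I) = 0.
Ionix's profit: π_I = (366 - 3Q)q_I - (58q_I + (3/2)q_I²). Setting ∂π_I/∂q_I = 0: 308 - 9q_I - 3(q_U) = 0.
So q_U = (260 - 3q_I)/7 and q_I = (308 - 3q_U)/9.
Solving the pair: q_U = 236/9, q_I = 688/27.
Price P = 366 - 3·(1396/27) = 1898/9.
Ionix's profit: (1898/9)·(688/27) - 58·(688/27) - (3/2)(688/27)² = 2921.8765.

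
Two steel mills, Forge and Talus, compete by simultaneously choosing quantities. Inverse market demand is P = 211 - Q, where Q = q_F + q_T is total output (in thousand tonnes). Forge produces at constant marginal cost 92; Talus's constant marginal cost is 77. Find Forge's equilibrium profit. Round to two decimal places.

1201.78

Forge's profit: π_F = (211 - Q)q_F - (92q_F). Setting ∂π_F/∂q_F = 0: 119 - 2q_F - (q_T) = 0.
Talus's profit: π_T = (211 - Q)q_T - (77q_T). Setting ∂π_T/∂q_T = 0: 134 - 2q_T - (q_F) = 0.
Best responses: q_F = (119 - q_T)/2, q_T = (134 - q_F)/2.
Solving the pair: q_F = 104/3, q_T = 149/3.
Price P = 211 - 253/3 = 380/3.
Forge's profit: (380/3 - 92)·(104/3) = 1201.7778.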